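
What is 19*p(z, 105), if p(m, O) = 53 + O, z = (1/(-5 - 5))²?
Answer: 3002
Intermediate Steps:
z = 1/100 (z = (1/(-10))² = (-⅒)² = 1/100 ≈ 0.010000)
19*p(z, 105) = 19*(53 + 105) = 19*158 = 3002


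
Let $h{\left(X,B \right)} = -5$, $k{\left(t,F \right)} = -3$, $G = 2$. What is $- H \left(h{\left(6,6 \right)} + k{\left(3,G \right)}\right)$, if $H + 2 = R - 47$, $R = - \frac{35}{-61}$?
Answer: $- \frac{23632}{61} \approx -387.41$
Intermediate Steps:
$R = \frac{35}{61}$ ($R = \left(-35\right) \left(- \frac{1}{61}\right) = \frac{35}{61} \approx 0.57377$)
$H = - \frac{2954}{61}$ ($H = -2 + \left(\frac{35}{61} - 47\right) = -2 - \frac{2832}{61} = - \frac{2954}{61} \approx -48.426$)
$- H \left(h{\left(6,6 \right)} + k{\left(3,G \right)}\right) = \left(-1\right) \left(- \frac{2954}{61}\right) \left(-5 - 3\right) = \frac{2954}{61} \left(-8\right) = - \frac{23632}{61}$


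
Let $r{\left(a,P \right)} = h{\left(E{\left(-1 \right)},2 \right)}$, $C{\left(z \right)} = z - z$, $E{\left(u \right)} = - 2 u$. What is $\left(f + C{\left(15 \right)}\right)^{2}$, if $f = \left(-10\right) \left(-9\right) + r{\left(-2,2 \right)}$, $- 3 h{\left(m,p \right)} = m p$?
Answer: $\frac{70756}{9} \approx 7861.8$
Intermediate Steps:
$h{\left(m,p \right)} = - \frac{m p}{3}$
$C{\left(z \right)} = 0$
$r{\left(a,P \right)} = - \frac{4}{3}$ ($r{\left(a,P \right)} = \left(- \frac{1}{3}\right) \left(\left(-2\right) \left(-1\right)\right) 2 = \left(- \frac{1}{3}\right) 2 \cdot 2 = - \frac{4}{3}$)
$f = \frac{266}{3}$ ($f = \left(-10\right) \left(-9\right) - \frac{4}{3} = 90 - \frac{4}{3} = \frac{266}{3} \approx 88.667$)
$\left(f + C{\left(15 \right)}\right)^{2} = \left(\frac{266}{3} + 0\right)^{2} = \left(\frac{266}{3}\right)^{2} = \frac{70756}{9}$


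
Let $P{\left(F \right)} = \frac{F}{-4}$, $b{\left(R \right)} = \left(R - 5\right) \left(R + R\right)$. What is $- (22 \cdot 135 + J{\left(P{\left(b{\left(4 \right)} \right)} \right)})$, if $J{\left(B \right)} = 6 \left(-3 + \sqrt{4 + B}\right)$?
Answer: $-2952 - 6 \sqrt{6} \approx -2966.7$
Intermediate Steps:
$b{\left(R \right)} = 2 R \left(-5 + R\right)$ ($b{\left(R \right)} = \left(-5 + R\right) 2 R = 2 R \left(-5 + R\right)$)
$P{\left(F \right)} = - \frac{F}{4}$ ($P{\left(F \right)} = F \left(- \frac{1}{4}\right) = - \frac{F}{4}$)
$J{\left(B \right)} = -18 + 6 \sqrt{4 + B}$
$- (22 \cdot 135 + J{\left(P{\left(b{\left(4 \right)} \right)} \right)}) = - (22 \cdot 135 - \left(18 - 6 \sqrt{4 - \frac{2 \cdot 4 \left(-5 + 4\right)}{4}}\right)) = - (2970 - \left(18 - 6 \sqrt{4 - \frac{2 \cdot 4 \left(-1\right)}{4}}\right)) = - (2970 - \left(18 - 6 \sqrt{4 - -2}\right)) = - (2970 - \left(18 - 6 \sqrt{4 + 2}\right)) = - (2970 - \left(18 - 6 \sqrt{6}\right)) = - (2952 + 6 \sqrt{6}) = -2952 - 6 \sqrt{6}$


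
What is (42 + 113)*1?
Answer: 155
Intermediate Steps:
(42 + 113)*1 = 155*1 = 155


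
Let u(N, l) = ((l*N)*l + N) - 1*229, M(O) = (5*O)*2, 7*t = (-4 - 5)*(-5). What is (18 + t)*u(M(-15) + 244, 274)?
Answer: 1206748539/7 ≈ 1.7239e+8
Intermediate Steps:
t = 45/7 (t = ((-4 - 5)*(-5))/7 = (-9*(-5))/7 = (⅐)*45 = 45/7 ≈ 6.4286)
M(O) = 10*O
u(N, l) = -229 + N + N*l² (u(N, l) = ((N*l)*l + N) - 229 = (N*l² + N) - 229 = (N + N*l²) - 229 = -229 + N + N*l²)
(18 + t)*u(M(-15) + 244, 274) = (18 + 45/7)*(-229 + (10*(-15) + 244) + (10*(-15) + 244)*274²) = 171*(-229 + (-150 + 244) + (-150 + 244)*75076)/7 = 171*(-229 + 94 + 94*75076)/7 = 171*(-229 + 94 + 7057144)/7 = (171/7)*7057009 = 1206748539/7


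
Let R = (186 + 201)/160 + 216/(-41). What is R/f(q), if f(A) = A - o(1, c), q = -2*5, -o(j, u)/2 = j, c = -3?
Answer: 18693/52480 ≈ 0.35619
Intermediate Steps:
o(j, u) = -2*j
q = -10
f(A) = 2 + A (f(A) = A - (-2) = A - 1*(-2) = A + 2 = 2 + A)
R = -18693/6560 (R = 387*(1/160) + 216*(-1/41) = 387/160 - 216/41 = -18693/6560 ≈ -2.8495)
R/f(q) = -18693/(6560*(2 - 10)) = -18693/6560/(-8) = -18693/6560*(-⅛) = 18693/52480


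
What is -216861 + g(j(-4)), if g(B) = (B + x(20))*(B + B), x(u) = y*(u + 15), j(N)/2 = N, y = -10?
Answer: -211133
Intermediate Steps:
j(N) = 2*N
x(u) = -150 - 10*u (x(u) = -10*(u + 15) = -10*(15 + u) = -150 - 10*u)
g(B) = 2*B*(-350 + B) (g(B) = (B + (-150 - 10*20))*(B + B) = (B + (-150 - 200))*(2*B) = (B - 350)*(2*B) = (-350 + B)*(2*B) = 2*B*(-350 + B))
-216861 + g(j(-4)) = -216861 + 2*(2*(-4))*(-350 + 2*(-4)) = -216861 + 2*(-8)*(-350 - 8) = -216861 + 2*(-8)*(-358) = -216861 + 5728 = -211133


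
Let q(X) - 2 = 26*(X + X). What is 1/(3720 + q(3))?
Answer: 1/3878 ≈ 0.00025787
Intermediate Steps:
q(X) = 2 + 52*X (q(X) = 2 + 26*(X + X) = 2 + 26*(2*X) = 2 + 52*X)
1/(3720 + q(3)) = 1/(3720 + (2 + 52*3)) = 1/(3720 + (2 + 156)) = 1/(3720 + 158) = 1/3878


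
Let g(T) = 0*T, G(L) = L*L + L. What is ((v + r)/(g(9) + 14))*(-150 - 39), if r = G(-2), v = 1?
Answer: -81/2 ≈ -40.500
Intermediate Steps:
G(L) = L + L² (G(L) = L² + L = L + L²)
r = 2 (r = -2*(1 - 2) = -2*(-1) = 2)
g(T) = 0
((v + r)/(g(9) + 14))*(-150 - 39) = ((1 + 2)/(0 + 14))*(-150 - 39) = (3/14)*(-189) = -81/2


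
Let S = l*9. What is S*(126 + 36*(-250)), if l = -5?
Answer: 399330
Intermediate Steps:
S = -45 (S = -5*9 = -45)
S*(126 + 36*(-250)) = -45*(126 + 36*(-250)) = -45*(126 - 9000) = -45*(-8874) = 399330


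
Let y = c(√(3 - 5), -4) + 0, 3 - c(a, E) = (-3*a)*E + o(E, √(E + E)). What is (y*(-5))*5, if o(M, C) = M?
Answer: -175 + 300*I*√2 ≈ -175.0 + 424.26*I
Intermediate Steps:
c(a, E) = 3 - E + 3*E*a (c(a, E) = 3 - ((-3*a)*E + E) = 3 - (-3*E*a + E) = 3 - (E - 3*E*a) = 3 + (-E + 3*E*a) = 3 - E + 3*E*a)
y = 7 - 12*I*√2 (y = (3 - 1*(-4) + 3*(-4)*√(3 - 5)) + 0 = (3 + 4 + 3*(-4)*√(-2)) + 0 = (3 + 4 + 3*(-4)*(I*√2)) + 0 = (3 + 4 - 12*I*√2) + 0 = (7 - 12*I*√2) + 0 = 7 - 12*I*√2 ≈ 7.0 - 16.971*I)
(y*(-5))*5 = ((7 - 12*I*√2)*(-5))*5 = (-35 + 60*I*√2)*5 = -175 + 300*I*√2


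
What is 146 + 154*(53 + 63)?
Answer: 18010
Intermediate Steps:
146 + 154*(53 + 63) = 146 + 154*116 = 146 + 17864 = 18010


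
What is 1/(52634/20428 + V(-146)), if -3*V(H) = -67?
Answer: 30642/763289 ≈ 0.040145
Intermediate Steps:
V(H) = 67/3 (V(H) = -⅓*(-67) = 67/3)
1/(52634/20428 + V(-146)) = 1/(52634/20428 + 67/3) = 1/(52634*(1/20428) + 67/3) = 1/(26317/10214 + 67/3) = 1/(763289/30642) = 30642/763289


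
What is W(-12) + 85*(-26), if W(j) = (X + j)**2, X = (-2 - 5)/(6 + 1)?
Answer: -2041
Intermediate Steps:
X = -1 (X = -7/7 = -7*1/7 = -1)
W(j) = (-1 + j)**2
W(-12) + 85*(-26) = (-1 - 12)**2 + 85*(-26) = (-13)**2 - 2210 = 169 - 2210 = -2041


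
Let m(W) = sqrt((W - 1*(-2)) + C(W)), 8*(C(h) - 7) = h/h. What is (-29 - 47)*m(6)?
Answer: -209*sqrt(2) ≈ -295.57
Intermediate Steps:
C(h) = 57/8 (C(h) = 7 + (h/h)/8 = 7 + (1/8)*1 = 7 + 1/8 = 57/8)
m(W) = sqrt(73/8 + W) (m(W) = sqrt((W - 1*(-2)) + 57/8) = sqrt((W + 2) + 57/8) = sqrt((2 + W) + 57/8) = sqrt(73/8 + W))
(-29 - 47)*m(6) = (-29 - 47)*(sqrt(146 + 16*6)/4) = -19*sqrt(146 + 96) = -19*sqrt(242) = -19*11*sqrt(2) = -209*sqrt(2)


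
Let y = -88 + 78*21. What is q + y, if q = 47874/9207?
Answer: 4772908/3069 ≈ 1555.2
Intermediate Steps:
q = 15958/3069 (q = 47874*(1/9207) = 15958/3069 ≈ 5.1997)
y = 1550 (y = -88 + 1638 = 1550)
q + y = 15958/3069 + 1550 = 4772908/3069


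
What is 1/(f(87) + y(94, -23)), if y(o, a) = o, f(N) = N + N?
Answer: 1/268 ≈ 0.0037313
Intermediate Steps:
f(N) = 2*N
1/(f(87) + y(94, -23)) = 1/(2*87 + 94) = 1/(174 + 94) = 1/268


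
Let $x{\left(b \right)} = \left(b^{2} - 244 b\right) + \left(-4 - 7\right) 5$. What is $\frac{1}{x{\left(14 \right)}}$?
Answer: $- \frac{1}{3275} \approx -0.00030534$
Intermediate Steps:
$x{\left(b \right)} = -55 + b^{2} - 244 b$ ($x{\left(b \right)} = \left(b^{2} - 244 b\right) - 55 = -55 + b^{2} - 244 b$)
$\frac{1}{x{\left(14 \right)}} = \frac{1}{-55 + 14^{2} - 3416} = \frac{1}{-55 + 196 - 3416} = \frac{1}{-3275} = - \frac{1}{3275}$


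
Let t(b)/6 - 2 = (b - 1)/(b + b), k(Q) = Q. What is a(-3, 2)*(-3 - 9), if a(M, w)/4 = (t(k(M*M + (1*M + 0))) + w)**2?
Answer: -13068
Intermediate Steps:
t(b) = 12 + 3*(-1 + b)/b (t(b) = 12 + 6*((b - 1)/(b + b)) = 12 + 6*((-1 + b)/((2*b))) = 12 + 6*((-1 + b)*(1/(2*b))) = 12 + 6*((-1 + b)/(2*b)) = 12 + 3*(-1 + b)/b)
a(M, w) = 4*(15 + w - 3/(M + M**2))**2 (a(M, w) = 4*((15 - 3/(M*M + (1*M + 0))) + w)**2 = 4*((15 - 3/(M**2 + (M + 0))) + w)**2 = 4*((15 - 3/(M**2 + M)) + w)**2 = 4*((15 - 3/(M + M**2)) + w)**2 = 4*(15 + w - 3/(M + M**2))**2)
a(-3, 2)*(-3 - 9) = (4*(15 + 2 - 3/(-3*(1 - 3)))**2)*(-3 - 9) = (4*(15 + 2 - 3*(-1/3)/(-2))**2)*(-12) = (4*(15 + 2 - 3*(-1/3)*(-1/2))**2)*(-12) = (4*(15 + 2 - 1/2)**2)*(-12) = (4*(33/2)**2)*(-12) = (4*(1089/4))*(-12) = 1089*(-12) = -13068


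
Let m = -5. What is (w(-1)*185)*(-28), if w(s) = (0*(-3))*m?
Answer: 0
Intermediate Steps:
w(s) = 0 (w(s) = (0*(-3))*(-5) = 0*(-5) = 0)
(w(-1)*185)*(-28) = (0*185)*(-28) = 0*(-28) = 0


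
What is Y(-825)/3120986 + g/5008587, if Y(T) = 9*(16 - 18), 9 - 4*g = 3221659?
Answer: -2513771291291/15631729906782 ≈ -0.16081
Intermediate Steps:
g = -1610825/2 (g = 9/4 - ¼*3221659 = 9/4 - 3221659/4 = -1610825/2 ≈ -8.0541e+5)
Y(T) = -18 (Y(T) = 9*(-2) = -18)
Y(-825)/3120986 + g/5008587 = -18/3120986 - 1610825/2/5008587 = -18*1/3120986 - 1610825/2*1/5008587 = -9/1560493 - 1610825/10017174 = -2513771291291/15631729906782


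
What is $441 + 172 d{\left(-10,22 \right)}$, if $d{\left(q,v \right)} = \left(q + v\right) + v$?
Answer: $6289$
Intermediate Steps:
$d{\left(q,v \right)} = q + 2 v$
$441 + 172 d{\left(-10,22 \right)} = 441 + 172 \left(-10 + 2 \cdot 22\right) = 441 + 172 \left(-10 + 44\right) = 441 + 172 \cdot 34 = 441 + 5848 = 6289$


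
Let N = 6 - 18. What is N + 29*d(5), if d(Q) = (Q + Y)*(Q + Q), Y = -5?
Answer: -12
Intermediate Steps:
d(Q) = 2*Q*(-5 + Q) (d(Q) = (Q - 5)*(Q + Q) = (-5 + Q)*(2*Q) = 2*Q*(-5 + Q))
N = -12
N + 29*d(5) = -12 + 29*(2*5*(-5 + 5)) = -12 + 29*(2*5*0) = -12 + 29*0 = -12 + 0 = -12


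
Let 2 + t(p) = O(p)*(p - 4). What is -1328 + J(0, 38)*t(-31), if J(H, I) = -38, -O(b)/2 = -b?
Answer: -83712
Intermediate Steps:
O(b) = 2*b (O(b) = -(-2)*b = 2*b)
t(p) = -2 + 2*p*(-4 + p) (t(p) = -2 + (2*p)*(p - 4) = -2 + (2*p)*(-4 + p) = -2 + 2*p*(-4 + p))
-1328 + J(0, 38)*t(-31) = -1328 - 38*(-2 - 8*(-31) + 2*(-31)²) = -1328 - 38*(-2 + 248 + 2*961) = -1328 - 38*(-2 + 248 + 1922) = -1328 - 38*2168 = -1328 - 82384 = -83712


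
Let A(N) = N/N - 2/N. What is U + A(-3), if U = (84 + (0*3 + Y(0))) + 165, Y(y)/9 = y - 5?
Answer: 617/3 ≈ 205.67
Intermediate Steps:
A(N) = 1 - 2/N
Y(y) = -45 + 9*y (Y(y) = 9*(y - 5) = 9*(-5 + y) = -45 + 9*y)
U = 204 (U = (84 + (0*3 + (-45 + 9*0))) + 165 = (84 + (0 + (-45 + 0))) + 165 = (84 + (0 - 45)) + 165 = (84 - 45) + 165 = 39 + 165 = 204)
U + A(-3) = 204 + (-2 - 3)/(-3) = 204 - ⅓*(-5) = 204 + 5/3 = 617/3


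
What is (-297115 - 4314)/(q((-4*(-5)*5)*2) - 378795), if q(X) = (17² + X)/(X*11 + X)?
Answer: 241143200/303035837 ≈ 0.79576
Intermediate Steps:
q(X) = (289 + X)/(12*X) (q(X) = (289 + X)/(11*X + X) = (289 + X)/((12*X)) = (289 + X)*(1/(12*X)) = (289 + X)/(12*X))
(-297115 - 4314)/(q((-4*(-5)*5)*2) - 378795) = (-297115 - 4314)/((289 + (-4*(-5)*5)*2)/(12*(((-4*(-5)*5)*2))) - 378795) = -301429/((289 + (20*5)*2)/(12*(((20*5)*2))) - 378795) = -301429/((289 + 100*2)/(12*((100*2))) - 378795) = -301429/((1/12)*(289 + 200)/200 - 378795) = -301429/((1/12)*(1/200)*489 - 378795) = -301429/(163/800 - 378795) = -301429/(-303035837/800) = -301429*(-800/303035837) = 241143200/303035837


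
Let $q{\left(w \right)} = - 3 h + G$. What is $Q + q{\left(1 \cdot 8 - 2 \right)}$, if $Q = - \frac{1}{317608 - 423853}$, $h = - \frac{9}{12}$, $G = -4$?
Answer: $- \frac{743711}{424980} \approx -1.75$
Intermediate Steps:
$h = - \frac{3}{4}$ ($h = - \frac{9}{12} = \left(-1\right) \frac{3}{4} = - \frac{3}{4} \approx -0.75$)
$q{\left(w \right)} = - \frac{7}{4}$ ($q{\left(w \right)} = \left(-3\right) \left(- \frac{3}{4}\right) - 4 = \frac{9}{4} - 4 = - \frac{7}{4}$)
$Q = \frac{1}{106245}$ ($Q = - \frac{1}{-106245} = \left(-1\right) \left(- \frac{1}{106245}\right) = \frac{1}{106245} \approx 9.4122 \cdot 10^{-6}$)
$Q + q{\left(1 \cdot 8 - 2 \right)} = \frac{1}{106245} - \frac{7}{4} = - \frac{743711}{424980}$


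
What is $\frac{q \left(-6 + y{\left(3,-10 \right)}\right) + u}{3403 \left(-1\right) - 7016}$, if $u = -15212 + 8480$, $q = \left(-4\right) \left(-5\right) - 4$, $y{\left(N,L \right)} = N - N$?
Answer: $\frac{2276}{3473} \approx 0.65534$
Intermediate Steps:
$y{\left(N,L \right)} = 0$
$q = 16$ ($q = 20 - 4 = 16$)
$u = -6732$
$\frac{q \left(-6 + y{\left(3,-10 \right)}\right) + u}{3403 \left(-1\right) - 7016} = \frac{16 \left(-6 + 0\right) - 6732}{3403 \left(-1\right) - 7016} = \frac{16 \left(-6\right) - 6732}{-3403 - 7016} = \frac{-96 - 6732}{-10419} = \left(-6828\right) \left(- \frac{1}{10419}\right) = \frac{2276}{3473}$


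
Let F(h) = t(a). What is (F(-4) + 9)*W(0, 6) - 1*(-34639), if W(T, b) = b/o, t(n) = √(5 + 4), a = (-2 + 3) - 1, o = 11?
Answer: 381101/11 ≈ 34646.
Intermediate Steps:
a = 0 (a = 1 - 1 = 0)
t(n) = 3 (t(n) = √9 = 3)
F(h) = 3
W(T, b) = b/11
(F(-4) + 9)*W(0, 6) - 1*(-34639) = (3 + 9)*((1/11)*6) - 1*(-34639) = 12*(6/11) + 34639 = 72/11 + 34639 = 381101/11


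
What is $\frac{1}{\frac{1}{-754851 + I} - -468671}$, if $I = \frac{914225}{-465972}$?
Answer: $\frac{932998261}{437269227979895} \approx 2.1337 \cdot 10^{-6}$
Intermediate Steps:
$I = - \frac{2425}{1236}$ ($I = 914225 \left(- \frac{1}{465972}\right) = - \frac{2425}{1236} \approx -1.962$)
$\frac{1}{\frac{1}{-754851 + I} - -468671} = \frac{1}{\frac{1}{-754851 - \frac{2425}{1236}} - -468671} = \frac{1}{\frac{1}{- \frac{932998261}{1236}} + \left(-11880 + 480551\right)} = \frac{1}{- \frac{1236}{932998261} + 468671} = \frac{1}{\frac{437269227979895}{932998261}} = \frac{932998261}{437269227979895}$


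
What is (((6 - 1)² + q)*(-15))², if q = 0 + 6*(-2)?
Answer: 38025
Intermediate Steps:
q = -12 (q = 0 - 12 = -12)
(((6 - 1)² + q)*(-15))² = (((6 - 1)² - 12)*(-15))² = ((5² - 12)*(-15))² = ((25 - 12)*(-15))² = (13*(-15))² = (-195)² = 38025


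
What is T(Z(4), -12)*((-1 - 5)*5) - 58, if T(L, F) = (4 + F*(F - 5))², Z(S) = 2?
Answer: -1297978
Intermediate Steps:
T(L, F) = (4 + F*(-5 + F))²
T(Z(4), -12)*((-1 - 5)*5) - 58 = (4 + (-12)² - 5*(-12))²*((-1 - 5)*5) - 58 = (4 + 144 + 60)²*(-6*5) - 58 = 208²*(-30) - 58 = 43264*(-30) - 58 = -1297920 - 58 = -1297978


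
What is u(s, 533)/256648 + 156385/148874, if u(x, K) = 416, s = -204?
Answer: 5024728633/4776026794 ≈ 1.0521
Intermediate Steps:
u(s, 533)/256648 + 156385/148874 = 416/256648 + 156385/148874 = 416*(1/256648) + 156385*(1/148874) = 52/32081 + 156385/148874 = 5024728633/4776026794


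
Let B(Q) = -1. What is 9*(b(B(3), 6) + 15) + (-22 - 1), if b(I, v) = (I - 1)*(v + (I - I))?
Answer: 4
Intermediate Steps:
b(I, v) = v*(-1 + I) (b(I, v) = (-1 + I)*(v + 0) = (-1 + I)*v = v*(-1 + I))
9*(b(B(3), 6) + 15) + (-22 - 1) = 9*(6*(-1 - 1) + 15) + (-22 - 1) = 9*(6*(-2) + 15) - 23 = 9*(-12 + 15) - 23 = 9*3 - 23 = 27 - 23 = 4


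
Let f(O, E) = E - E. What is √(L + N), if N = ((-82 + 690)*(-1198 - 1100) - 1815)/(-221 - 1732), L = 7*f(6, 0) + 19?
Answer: √6618/3 ≈ 27.117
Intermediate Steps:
f(O, E) = 0
L = 19 (L = 7*0 + 19 = 0 + 19 = 19)
N = 2149/3 (N = (608*(-2298) - 1815)/(-1953) = (-1397184 - 1815)*(-1/1953) = -1398999*(-1/1953) = 2149/3 ≈ 716.33)
√(L + N) = √(19 + 2149/3) = √(2206/3) = √6618/3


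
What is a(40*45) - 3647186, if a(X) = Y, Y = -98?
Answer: -3647284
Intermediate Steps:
a(X) = -98
a(40*45) - 3647186 = -98 - 3647186 = -3647284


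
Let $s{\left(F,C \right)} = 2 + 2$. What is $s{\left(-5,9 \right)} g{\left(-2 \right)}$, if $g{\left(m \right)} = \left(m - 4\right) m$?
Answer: $48$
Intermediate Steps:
$s{\left(F,C \right)} = 4$
$g{\left(m \right)} = m \left(-4 + m\right)$ ($g{\left(m \right)} = \left(-4 + m\right) m = m \left(-4 + m\right)$)
$s{\left(-5,9 \right)} g{\left(-2 \right)} = 4 \left(- 2 \left(-4 - 2\right)\right) = 4 \left(\left(-2\right) \left(-6\right)\right) = 4 \cdot 12 = 48$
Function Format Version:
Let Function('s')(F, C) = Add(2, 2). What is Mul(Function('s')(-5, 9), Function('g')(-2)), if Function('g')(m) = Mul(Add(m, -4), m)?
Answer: 48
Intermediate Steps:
Function('s')(F, C) = 4
Function('g')(m) = Mul(m, Add(-4, m)) (Function('g')(m) = Mul(Add(-4, m), m) = Mul(m, Add(-4, m)))
Mul(Function('s')(-5, 9), Function('g')(-2)) = Mul(4, Mul(-2, Add(-4, -2))) = Mul(4, Mul(-2, -6)) = Mul(4, 12) = 48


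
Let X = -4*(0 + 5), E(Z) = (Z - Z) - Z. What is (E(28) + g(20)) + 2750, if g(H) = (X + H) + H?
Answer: 2742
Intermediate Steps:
E(Z) = -Z (E(Z) = 0 - Z = -Z)
X = -20 (X = -4*5 = -20)
g(H) = -20 + 2*H (g(H) = (-20 + H) + H = -20 + 2*H)
(E(28) + g(20)) + 2750 = (-1*28 + (-20 + 2*20)) + 2750 = (-28 + (-20 + 40)) + 2750 = (-28 + 20) + 2750 = -8 + 2750 = 2742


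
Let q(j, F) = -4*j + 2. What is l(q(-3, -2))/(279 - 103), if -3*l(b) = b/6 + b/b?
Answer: -5/792 ≈ -0.0063131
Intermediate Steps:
q(j, F) = 2 - 4*j
l(b) = -⅓ - b/18 (l(b) = -(b/6 + b/b)/3 = -(b*(⅙) + 1)/3 = -(b/6 + 1)/3 = -(1 + b/6)/3 = -⅓ - b/18)
l(q(-3, -2))/(279 - 103) = (-⅓ - (2 - 4*(-3))/18)/(279 - 103) = (-⅓ - (2 + 12)/18)/176 = (-⅓ - 1/18*14)/176 = (-⅓ - 7/9)/176 = (1/176)*(-10/9) = -5/792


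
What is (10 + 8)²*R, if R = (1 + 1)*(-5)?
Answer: -3240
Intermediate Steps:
R = -10 (R = 2*(-5) = -10)
(10 + 8)²*R = (10 + 8)²*(-10) = 18²*(-10) = 324*(-10) = -3240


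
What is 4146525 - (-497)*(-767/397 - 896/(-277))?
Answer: 456060404466/109969 ≈ 4.1472e+6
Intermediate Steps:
4146525 - (-497)*(-767/397 - 896/(-277)) = 4146525 - (-497)*(-767*1/397 - 896*(-1/277)) = 4146525 - (-497)*(-767/397 + 896/277) = 4146525 - (-497)*143253/109969 = 4146525 - 1*(-71196741/109969) = 4146525 + 71196741/109969 = 456060404466/109969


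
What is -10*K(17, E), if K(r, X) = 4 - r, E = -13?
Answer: 130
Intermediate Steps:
-10*K(17, E) = -10*(4 - 1*17) = -10*(4 - 17) = -10*(-13) = 130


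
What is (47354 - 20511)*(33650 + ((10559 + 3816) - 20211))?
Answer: 746611202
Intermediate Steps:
(47354 - 20511)*(33650 + ((10559 + 3816) - 20211)) = 26843*(33650 + (14375 - 20211)) = 26843*(33650 - 5836) = 26843*27814 = 746611202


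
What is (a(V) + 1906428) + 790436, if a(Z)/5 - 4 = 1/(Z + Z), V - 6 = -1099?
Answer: 5895388419/2186 ≈ 2.6969e+6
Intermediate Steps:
V = -1093 (V = 6 - 1099 = -1093)
a(Z) = 20 + 5/(2*Z) (a(Z) = 20 + 5/(Z + Z) = 20 + 5/((2*Z)) = 20 + 5*(1/(2*Z)) = 20 + 5/(2*Z))
(a(V) + 1906428) + 790436 = ((20 + (5/2)/(-1093)) + 1906428) + 790436 = ((20 + (5/2)*(-1/1093)) + 1906428) + 790436 = ((20 - 5/2186) + 1906428) + 790436 = (43715/2186 + 1906428) + 790436 = 4167495323/2186 + 790436 = 5895388419/2186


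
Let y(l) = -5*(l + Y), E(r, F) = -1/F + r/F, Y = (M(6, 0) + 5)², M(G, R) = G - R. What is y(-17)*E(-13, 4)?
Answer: 1820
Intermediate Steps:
Y = 121 (Y = ((6 - 1*0) + 5)² = ((6 + 0) + 5)² = (6 + 5)² = 11² = 121)
y(l) = -605 - 5*l (y(l) = -5*(l + 121) = -5*(121 + l) = -605 - 5*l)
y(-17)*E(-13, 4) = (-605 - 5*(-17))*((-1 - 13)/4) = (-605 + 85)*((¼)*(-14)) = -520*(-7/2) = 1820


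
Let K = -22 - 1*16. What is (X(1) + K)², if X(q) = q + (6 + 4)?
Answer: 729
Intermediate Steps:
K = -38 (K = -22 - 16 = -38)
X(q) = 10 + q (X(q) = q + 10 = 10 + q)
(X(1) + K)² = ((10 + 1) - 38)² = (11 - 38)² = (-27)² = 729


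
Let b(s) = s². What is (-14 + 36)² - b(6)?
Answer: 448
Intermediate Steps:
(-14 + 36)² - b(6) = (-14 + 36)² - 1*6² = 22² - 1*36 = 484 - 36 = 448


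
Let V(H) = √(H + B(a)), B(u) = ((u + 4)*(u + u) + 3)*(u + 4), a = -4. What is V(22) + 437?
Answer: 437 + √22 ≈ 441.69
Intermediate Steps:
B(u) = (3 + 2*u*(4 + u))*(4 + u) (B(u) = ((4 + u)*(2*u) + 3)*(4 + u) = (2*u*(4 + u) + 3)*(4 + u) = (3 + 2*u*(4 + u))*(4 + u))
V(H) = √H (V(H) = √(H + (12 + 2*(-4)³ + 16*(-4)² + 35*(-4))) = √(H + (12 + 2*(-64) + 16*16 - 140)) = √(H + (12 - 128 + 256 - 140)) = √(H + 0) = √H)
V(22) + 437 = √22 + 437 = 437 + √22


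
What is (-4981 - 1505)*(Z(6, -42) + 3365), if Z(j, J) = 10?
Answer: -21890250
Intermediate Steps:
(-4981 - 1505)*(Z(6, -42) + 3365) = (-4981 - 1505)*(10 + 3365) = -6486*3375 = -21890250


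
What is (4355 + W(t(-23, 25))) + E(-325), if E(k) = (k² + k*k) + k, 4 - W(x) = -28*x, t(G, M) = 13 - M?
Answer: 214948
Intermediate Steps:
W(x) = 4 + 28*x (W(x) = 4 - (-28)*x = 4 + 28*x)
E(k) = k + 2*k² (E(k) = (k² + k²) + k = 2*k² + k = k + 2*k²)
(4355 + W(t(-23, 25))) + E(-325) = (4355 + (4 + 28*(13 - 1*25))) - 325*(1 + 2*(-325)) = (4355 + (4 + 28*(13 - 25))) - 325*(1 - 650) = (4355 + (4 + 28*(-12))) - 325*(-649) = (4355 + (4 - 336)) + 210925 = (4355 - 332) + 210925 = 4023 + 210925 = 214948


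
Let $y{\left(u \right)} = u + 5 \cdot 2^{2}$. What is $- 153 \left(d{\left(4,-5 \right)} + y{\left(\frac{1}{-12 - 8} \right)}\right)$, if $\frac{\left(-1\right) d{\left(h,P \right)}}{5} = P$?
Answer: $- \frac{137547}{20} \approx -6877.4$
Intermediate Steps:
$d{\left(h,P \right)} = - 5 P$
$y{\left(u \right)} = 20 + u$ ($y{\left(u \right)} = u + 5 \cdot 4 = u + 20 = 20 + u$)
$- 153 \left(d{\left(4,-5 \right)} + y{\left(\frac{1}{-12 - 8} \right)}\right) = - 153 \left(\left(-5\right) \left(-5\right) + \left(20 + \frac{1}{-12 - 8}\right)\right) = - 153 \left(25 + \left(20 + \frac{1}{-20}\right)\right) = - 153 \left(25 + \left(20 - \frac{1}{20}\right)\right) = - 153 \left(25 + \frac{399}{20}\right) = \left(-153\right) \frac{899}{20} = - \frac{137547}{20}$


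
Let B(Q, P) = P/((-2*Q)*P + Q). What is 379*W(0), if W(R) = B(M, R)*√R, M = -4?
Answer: 0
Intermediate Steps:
B(Q, P) = P/(Q - 2*P*Q) (B(Q, P) = P/(-2*P*Q + Q) = P/(Q - 2*P*Q))
W(R) = R^(3/2)/(4*(-1 + 2*R)) (W(R) = (-1*R/(-4*(-1 + 2*R)))*√R = (-1*R*(-¼)/(-1 + 2*R))*√R = (R/(4*(-1 + 2*R)))*√R = R^(3/2)/(4*(-1 + 2*R)))
379*W(0) = 379*(0^(3/2)/(4*(-1 + 2*0))) = 379*((¼)*0/(-1 + 0)) = 379*((¼)*0/(-1)) = 379*((¼)*0*(-1)) = 379*0 = 0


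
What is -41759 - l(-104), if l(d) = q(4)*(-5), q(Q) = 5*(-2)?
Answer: -41809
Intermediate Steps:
q(Q) = -10
l(d) = 50 (l(d) = -10*(-5) = 50)
-41759 - l(-104) = -41759 - 1*50 = -41759 - 50 = -41809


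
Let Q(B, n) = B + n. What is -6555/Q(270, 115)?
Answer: -1311/77 ≈ -17.026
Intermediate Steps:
-6555/Q(270, 115) = -6555/(270 + 115) = -6555/385 = -6555*1/385 = -1311/77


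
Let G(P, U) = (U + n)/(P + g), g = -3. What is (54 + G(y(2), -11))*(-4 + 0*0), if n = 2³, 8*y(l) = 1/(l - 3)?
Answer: -5496/25 ≈ -219.84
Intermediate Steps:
y(l) = 1/(8*(-3 + l)) (y(l) = 1/(8*(l - 3)) = 1/(8*(-3 + l)))
n = 8
G(P, U) = (8 + U)/(-3 + P) (G(P, U) = (U + 8)/(P - 3) = (8 + U)/(-3 + P))
(54 + G(y(2), -11))*(-4 + 0*0) = (54 + (8 - 11)/(-3 + 1/(8*(-3 + 2))))*(-4 + 0*0) = (54 - 3/(-3 + (⅛)/(-1)))*(-4 + 0) = (54 - 3/(-3 + (⅛)*(-1)))*(-4) = (54 - 3/(-3 - ⅛))*(-4) = (54 - 3/(-25/8))*(-4) = (54 - 8/25*(-3))*(-4) = (54 + 24/25)*(-4) = (1374/25)*(-4) = -5496/25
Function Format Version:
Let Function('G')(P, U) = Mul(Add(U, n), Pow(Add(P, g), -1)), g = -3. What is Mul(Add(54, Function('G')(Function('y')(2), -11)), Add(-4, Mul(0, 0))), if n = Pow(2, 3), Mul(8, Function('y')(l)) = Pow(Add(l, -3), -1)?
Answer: Rational(-5496, 25) ≈ -219.84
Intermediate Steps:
Function('y')(l) = Mul(Rational(1, 8), Pow(Add(-3, l), -1)) (Function('y')(l) = Mul(Rational(1, 8), Pow(Add(l, -3), -1)) = Mul(Rational(1, 8), Pow(Add(-3, l), -1)))
n = 8
Function('G')(P, U) = Mul(Pow(Add(-3, P), -1), Add(8, U)) (Function('G')(P, U) = Mul(Add(U, 8), Pow(Add(P, -3), -1)) = Mul(Add(8, U), Pow(Add(-3, P), -1)) = Mul(Pow(Add(-3, P), -1), Add(8, U)))
Mul(Add(54, Function('G')(Function('y')(2), -11)), Add(-4, Mul(0, 0))) = Mul(Add(54, Mul(Pow(Add(-3, Mul(Rational(1, 8), Pow(Add(-3, 2), -1))), -1), Add(8, -11))), Add(-4, Mul(0, 0))) = Mul(Add(54, Mul(Pow(Add(-3, Mul(Rational(1, 8), Pow(-1, -1))), -1), -3)), Add(-4, 0)) = Mul(Add(54, Mul(Pow(Add(-3, Mul(Rational(1, 8), -1)), -1), -3)), -4) = Mul(Add(54, Mul(Pow(Add(-3, Rational(-1, 8)), -1), -3)), -4) = Mul(Add(54, Mul(Pow(Rational(-25, 8), -1), -3)), -4) = Mul(Add(54, Mul(Rational(-8, 25), -3)), -4) = Mul(Add(54, Rational(24, 25)), -4) = Mul(Rational(1374, 25), -4) = Rational(-5496, 25)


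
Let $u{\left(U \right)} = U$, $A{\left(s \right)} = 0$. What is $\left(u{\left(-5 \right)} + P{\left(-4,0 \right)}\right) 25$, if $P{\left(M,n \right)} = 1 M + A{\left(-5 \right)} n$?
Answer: $-225$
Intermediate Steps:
$P{\left(M,n \right)} = M$ ($P{\left(M,n \right)} = 1 M + 0 n = M + 0 = M$)
$\left(u{\left(-5 \right)} + P{\left(-4,0 \right)}\right) 25 = \left(-5 - 4\right) 25 = \left(-9\right) 25 = -225$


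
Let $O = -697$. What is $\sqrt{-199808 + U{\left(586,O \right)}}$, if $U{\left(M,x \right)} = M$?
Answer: $i \sqrt{199222} \approx 446.34 i$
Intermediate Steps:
$\sqrt{-199808 + U{\left(586,O \right)}} = \sqrt{-199808 + 586} = \sqrt{-199222} = i \sqrt{199222}$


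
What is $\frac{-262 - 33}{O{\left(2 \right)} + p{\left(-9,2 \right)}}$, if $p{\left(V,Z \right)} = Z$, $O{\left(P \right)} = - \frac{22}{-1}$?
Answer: $- \frac{295}{24} \approx -12.292$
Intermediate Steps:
$O{\left(P \right)} = 22$ ($O{\left(P \right)} = \left(-22\right) \left(-1\right) = 22$)
$\frac{-262 - 33}{O{\left(2 \right)} + p{\left(-9,2 \right)}} = \frac{-262 - 33}{22 + 2} = - \frac{295}{24}$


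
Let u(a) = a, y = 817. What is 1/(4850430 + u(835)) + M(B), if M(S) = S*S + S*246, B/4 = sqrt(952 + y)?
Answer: 137310204561/4851265 + 984*sqrt(1769) ≈ 69691.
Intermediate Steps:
B = 4*sqrt(1769) (B = 4*sqrt(952 + 817) = 4*sqrt(1769) ≈ 168.24)
M(S) = S**2 + 246*S
1/(4850430 + u(835)) + M(B) = 1/(4850430 + 835) + (4*sqrt(1769))*(246 + 4*sqrt(1769)) = 1/4851265 + 4*sqrt(1769)*(246 + 4*sqrt(1769))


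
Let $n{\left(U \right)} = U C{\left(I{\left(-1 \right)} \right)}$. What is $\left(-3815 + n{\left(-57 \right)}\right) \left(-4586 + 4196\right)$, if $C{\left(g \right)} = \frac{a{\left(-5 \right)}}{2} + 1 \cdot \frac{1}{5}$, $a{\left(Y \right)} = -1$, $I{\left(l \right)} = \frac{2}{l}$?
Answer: $1481181$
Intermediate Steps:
$C{\left(g \right)} = - \frac{3}{10}$ ($C{\left(g \right)} = - \frac{1}{2} + 1 \cdot \frac{1}{5} = \left(-1\right) \frac{1}{2} + 1 \cdot \frac{1}{5} = - \frac{1}{2} + \frac{1}{5} = - \frac{3}{10}$)
$n{\left(U \right)} = - \frac{3 U}{10}$ ($n{\left(U \right)} = U \left(- \frac{3}{10}\right) = - \frac{3 U}{10}$)
$\left(-3815 + n{\left(-57 \right)}\right) \left(-4586 + 4196\right) = \left(-3815 - - \frac{171}{10}\right) \left(-4586 + 4196\right) = \left(-3815 + \frac{171}{10}\right) \left(-390\right) = \left(- \frac{37979}{10}\right) \left(-390\right) = 1481181$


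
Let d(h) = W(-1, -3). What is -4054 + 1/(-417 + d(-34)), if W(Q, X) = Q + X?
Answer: -1706735/421 ≈ -4054.0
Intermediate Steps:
d(h) = -4 (d(h) = -1 - 3 = -4)
-4054 + 1/(-417 + d(-34)) = -4054 + 1/(-417 - 4) = -4054 + 1/(-421) = -4054 - 1/421 = -1706735/421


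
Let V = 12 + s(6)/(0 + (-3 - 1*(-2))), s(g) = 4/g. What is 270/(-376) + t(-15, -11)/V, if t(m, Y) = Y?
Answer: -5397/3196 ≈ -1.6887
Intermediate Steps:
V = 34/3 (V = 12 + (4/6)/(0 + (-3 - 1*(-2))) = 12 + (4*(⅙))/(0 + (-3 + 2)) = 12 + 2/(3*(0 - 1)) = 12 + (⅔)/(-1) = 12 + (⅔)*(-1) = 12 - ⅔ = 34/3 ≈ 11.333)
270/(-376) + t(-15, -11)/V = 270/(-376) - 11/34/3 = 270*(-1/376) - 11*3/34 = -135/188 - 33/34 = -5397/3196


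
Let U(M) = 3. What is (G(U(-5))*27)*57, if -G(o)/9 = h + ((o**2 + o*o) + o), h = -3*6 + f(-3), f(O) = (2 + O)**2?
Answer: -55404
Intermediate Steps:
h = -17 (h = -3*6 + (2 - 3)**2 = -18 + (-1)**2 = -18 + 1 = -17)
G(o) = 153 - 18*o**2 - 9*o (G(o) = -9*(-17 + ((o**2 + o*o) + o)) = -9*(-17 + ((o**2 + o**2) + o)) = -9*(-17 + (2*o**2 + o)) = -9*(-17 + (o + 2*o**2)) = -9*(-17 + o + 2*o**2) = 153 - 18*o**2 - 9*o)
(G(U(-5))*27)*57 = ((153 - 18*3**2 - 9*3)*27)*57 = ((153 - 18*9 - 27)*27)*57 = ((153 - 162 - 27)*27)*57 = -36*27*57 = -972*57 = -55404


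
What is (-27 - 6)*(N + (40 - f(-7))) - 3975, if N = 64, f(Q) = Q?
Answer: -7638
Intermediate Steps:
(-27 - 6)*(N + (40 - f(-7))) - 3975 = (-27 - 6)*(64 + (40 - 1*(-7))) - 3975 = -33*(64 + (40 + 7)) - 3975 = -33*(64 + 47) - 3975 = -33*111 - 3975 = -3663 - 3975 = -7638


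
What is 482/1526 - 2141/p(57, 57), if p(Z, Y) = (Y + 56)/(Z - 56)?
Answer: -1606350/86219 ≈ -18.631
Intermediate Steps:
p(Z, Y) = (56 + Y)/(-56 + Z)
482/1526 - 2141/p(57, 57) = 482/1526 - 2141*(-56 + 57)/(56 + 57) = 482*(1/1526) - 2141/(113/1) = 241/763 - 2141/(1*113) = 241/763 - 2141/113 = -1606350/86219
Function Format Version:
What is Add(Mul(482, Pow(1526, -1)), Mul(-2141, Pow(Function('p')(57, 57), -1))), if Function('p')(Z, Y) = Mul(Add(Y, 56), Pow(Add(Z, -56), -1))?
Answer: Rational(-1606350, 86219) ≈ -18.631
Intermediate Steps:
Function('p')(Z, Y) = Mul(Pow(Add(-56, Z), -1), Add(56, Y)) (Function('p')(Z, Y) = Mul(Add(56, Y), Pow(Add(-56, Z), -1)) = Mul(Pow(Add(-56, Z), -1), Add(56, Y)))
Add(Mul(482, Pow(1526, -1)), Mul(-2141, Pow(Function('p')(57, 57), -1))) = Add(Mul(482, Pow(1526, -1)), Mul(-2141, Pow(Mul(Pow(Add(-56, 57), -1), Add(56, 57)), -1))) = Add(Mul(482, Rational(1, 1526)), Mul(-2141, Pow(Mul(Pow(1, -1), 113), -1))) = Add(Rational(241, 763), Mul(-2141, Pow(Mul(1, 113), -1))) = Add(Rational(241, 763), Mul(-2141, Pow(113, -1))) = Add(Rational(241, 763), Mul(-2141, Rational(1, 113))) = Add(Rational(241, 763), Rational(-2141, 113)) = Rational(-1606350, 86219)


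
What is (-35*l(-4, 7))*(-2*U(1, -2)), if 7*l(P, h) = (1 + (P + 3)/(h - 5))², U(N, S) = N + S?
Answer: -5/2 ≈ -2.5000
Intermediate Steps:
l(P, h) = (1 + (3 + P)/(-5 + h))²/7 (l(P, h) = (1 + (P + 3)/(h - 5))²/7 = (1 + (3 + P)/(-5 + h))²/7)
(-35*l(-4, 7))*(-2*U(1, -2)) = (-5*(-2 - 4 + 7)²/(-5 + 7)²)*(-2*(1 - 2)) = (-5*1²/2²)*(-2*(-1)) = -5/4*2 = -5/2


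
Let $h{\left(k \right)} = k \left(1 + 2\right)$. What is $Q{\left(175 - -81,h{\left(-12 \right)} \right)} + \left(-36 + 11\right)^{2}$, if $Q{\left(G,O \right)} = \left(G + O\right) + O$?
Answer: $809$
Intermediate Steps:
$h{\left(k \right)} = 3 k$ ($h{\left(k \right)} = k 3 = 3 k$)
$Q{\left(G,O \right)} = G + 2 O$
$Q{\left(175 - -81,h{\left(-12 \right)} \right)} + \left(-36 + 11\right)^{2} = \left(\left(175 - -81\right) + 2 \cdot 3 \left(-12\right)\right) + \left(-36 + 11\right)^{2} = \left(\left(175 + 81\right) + 2 \left(-36\right)\right) + \left(-25\right)^{2} = \left(256 - 72\right) + 625 = 184 + 625 = 809$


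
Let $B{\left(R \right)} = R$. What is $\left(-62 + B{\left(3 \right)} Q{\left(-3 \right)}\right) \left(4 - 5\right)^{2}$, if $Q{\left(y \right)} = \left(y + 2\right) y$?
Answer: $-53$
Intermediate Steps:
$Q{\left(y \right)} = y \left(2 + y\right)$ ($Q{\left(y \right)} = \left(2 + y\right) y = y \left(2 + y\right)$)
$\left(-62 + B{\left(3 \right)} Q{\left(-3 \right)}\right) \left(4 - 5\right)^{2} = \left(-62 + 3 \left(- 3 \left(2 - 3\right)\right)\right) \left(4 - 5\right)^{2} = \left(-62 + 3 \left(\left(-3\right) \left(-1\right)\right)\right) \left(-1\right)^{2} = \left(-62 + 3 \cdot 3\right) 1 = \left(-62 + 9\right) 1 = \left(-53\right) 1 = -53$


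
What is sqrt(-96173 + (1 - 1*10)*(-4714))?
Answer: I*sqrt(53747) ≈ 231.83*I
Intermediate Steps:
sqrt(-96173 + (1 - 1*10)*(-4714)) = sqrt(-96173 + (1 - 10)*(-4714)) = sqrt(-96173 - 9*(-4714)) = sqrt(-96173 + 42426) = sqrt(-53747) = I*sqrt(53747)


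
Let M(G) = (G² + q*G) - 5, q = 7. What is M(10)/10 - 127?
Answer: -221/2 ≈ -110.50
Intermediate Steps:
M(G) = -5 + G² + 7*G (M(G) = (G² + 7*G) - 5 = -5 + G² + 7*G)
M(10)/10 - 127 = (-5 + 10² + 7*10)/10 - 127 = (-5 + 100 + 70)/10 - 127 = (⅒)*165 - 127 = 33/2 - 127 = -221/2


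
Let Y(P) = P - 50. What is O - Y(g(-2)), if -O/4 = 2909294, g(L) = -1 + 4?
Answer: -11637129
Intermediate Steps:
g(L) = 3
Y(P) = -50 + P
O = -11637176 (O = -4*2909294 = -11637176)
O - Y(g(-2)) = -11637176 - (-50 + 3) = -11637176 - 1*(-47) = -11637176 + 47 = -11637129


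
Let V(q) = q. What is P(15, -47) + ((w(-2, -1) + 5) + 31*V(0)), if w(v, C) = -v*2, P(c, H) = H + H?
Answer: -85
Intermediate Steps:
P(c, H) = 2*H
w(v, C) = -2*v
P(15, -47) + ((w(-2, -1) + 5) + 31*V(0)) = 2*(-47) + ((-2*(-2) + 5) + 31*0) = -94 + ((4 + 5) + 0) = -94 + (9 + 0) = -94 + 9 = -85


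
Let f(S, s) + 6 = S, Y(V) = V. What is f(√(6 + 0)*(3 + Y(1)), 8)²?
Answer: 132 - 48*√6 ≈ 14.424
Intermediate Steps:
f(S, s) = -6 + S
f(√(6 + 0)*(3 + Y(1)), 8)² = (-6 + √(6 + 0)*(3 + 1))² = (-6 + √6*4)² = (-6 + 4*√6)²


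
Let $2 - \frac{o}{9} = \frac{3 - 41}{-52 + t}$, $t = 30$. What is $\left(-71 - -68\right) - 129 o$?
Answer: $- \frac{3516}{11} \approx -319.64$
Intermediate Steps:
$o = \frac{27}{11}$ ($o = 18 - 9 \frac{3 - 41}{-52 + 30} = 18 - 9 \left(- \frac{38}{-22}\right) = 18 - 9 \left(\left(-38\right) \left(- \frac{1}{22}\right)\right) = 18 - \frac{171}{11} = \frac{27}{11} \approx 2.4545$)
$\left(-71 - -68\right) - 129 o = \left(-71 - -68\right) - \frac{3483}{11} = \left(-71 + 68\right) - \frac{3483}{11} = -3 - \frac{3483}{11} = - \frac{3516}{11}$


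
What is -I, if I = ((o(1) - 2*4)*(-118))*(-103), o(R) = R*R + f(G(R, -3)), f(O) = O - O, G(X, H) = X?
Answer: 85078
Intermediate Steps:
f(O) = 0
o(R) = R² (o(R) = R*R + 0 = R² + 0 = R²)
I = -85078 (I = ((1² - 2*4)*(-118))*(-103) = ((1 - 8)*(-118))*(-103) = -7*(-118)*(-103) = 826*(-103) = -85078)
-I = -1*(-85078) = 85078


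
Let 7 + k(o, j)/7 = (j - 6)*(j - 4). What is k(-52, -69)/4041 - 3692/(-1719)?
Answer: 8968424/771831 ≈ 11.620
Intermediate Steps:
k(o, j) = -49 + 7*(-6 + j)*(-4 + j) (k(o, j) = -49 + 7*((j - 6)*(j - 4)) = -49 + 7*((-6 + j)*(-4 + j)) = -49 + 7*(-6 + j)*(-4 + j))
k(-52, -69)/4041 - 3692/(-1719) = (119 - 70*(-69) + 7*(-69)²)/4041 - 3692/(-1719) = (119 + 4830 + 7*4761)*(1/4041) - 3692*(-1/1719) = (119 + 4830 + 33327)*(1/4041) + 3692/1719 = 38276*(1/4041) + 3692/1719 = 38276/4041 + 3692/1719 = 8968424/771831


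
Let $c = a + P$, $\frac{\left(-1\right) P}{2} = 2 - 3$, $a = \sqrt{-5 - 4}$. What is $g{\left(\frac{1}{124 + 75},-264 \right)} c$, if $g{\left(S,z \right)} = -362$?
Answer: $-724 - 1086 i \approx -724.0 - 1086.0 i$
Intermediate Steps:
$a = 3 i$ ($a = \sqrt{-9} = 3 i \approx 3.0 i$)
$P = 2$ ($P = - 2 \left(2 - 3\right) = \left(-2\right) \left(-1\right) = 2$)
$c = 2 + 3 i$ ($c = 3 i + 2 = 2 + 3 i \approx 2.0 + 3.0 i$)
$g{\left(\frac{1}{124 + 75},-264 \right)} c = - 362 \left(2 + 3 i\right) = -724 - 1086 i$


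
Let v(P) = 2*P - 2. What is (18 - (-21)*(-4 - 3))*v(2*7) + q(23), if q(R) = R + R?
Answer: -3308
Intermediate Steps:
q(R) = 2*R
v(P) = -2 + 2*P
(18 - (-21)*(-4 - 3))*v(2*7) + q(23) = (18 - (-21)*(-4 - 3))*(-2 + 2*(2*7)) + 2*23 = (18 - (-21)*(-7))*(-2 + 2*14) + 46 = (18 - 7*21)*(-2 + 28) + 46 = (18 - 147)*26 + 46 = -129*26 + 46 = -3354 + 46 = -3308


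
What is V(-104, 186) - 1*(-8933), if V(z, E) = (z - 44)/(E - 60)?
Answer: 562705/63 ≈ 8931.8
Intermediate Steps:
V(z, E) = (-44 + z)/(-60 + E)
V(-104, 186) - 1*(-8933) = (-44 - 104)/(-60 + 186) - 1*(-8933) = -148/126 + 8933 = (1/126)*(-148) + 8933 = -74/63 + 8933 = 562705/63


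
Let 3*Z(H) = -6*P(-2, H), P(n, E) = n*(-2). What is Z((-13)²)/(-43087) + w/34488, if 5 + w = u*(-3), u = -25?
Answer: 1645997/742992228 ≈ 0.0022154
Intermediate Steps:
w = 70 (w = -5 - 25*(-3) = -5 + 75 = 70)
P(n, E) = -2*n
Z(H) = -8 (Z(H) = (-(-12)*(-2))/3 = (-6*4)/3 = (⅓)*(-24) = -8)
Z((-13)²)/(-43087) + w/34488 = -8/(-43087) + 70/34488 = -8*(-1/43087) + 70*(1/34488) = 8/43087 + 35/17244 = 1645997/742992228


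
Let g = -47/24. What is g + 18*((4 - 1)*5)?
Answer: 6433/24 ≈ 268.04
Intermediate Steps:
g = -47/24 (g = -47*1/24 = -47/24 ≈ -1.9583)
g + 18*((4 - 1)*5) = -47/24 + 18*((4 - 1)*5) = -47/24 + 18*(3*5) = -47/24 + 18*15 = -47/24 + 270 = 6433/24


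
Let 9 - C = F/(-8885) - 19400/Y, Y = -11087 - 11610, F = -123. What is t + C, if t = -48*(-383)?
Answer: 3709009547354/201662845 ≈ 18392.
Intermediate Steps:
Y = -22697
C = 1639804874/201662845 (C = 9 - (-123/(-8885) - 19400/(-22697)) = 9 - (-123*(-1/8885) - 19400*(-1/22697)) = 9 - (123/8885 + 19400/22697) = 9 - 1*175160731/201662845 = 9 - 175160731/201662845 = 1639804874/201662845 ≈ 8.1314)
t = 18384
t + C = 18384 + 1639804874/201662845 = 3709009547354/201662845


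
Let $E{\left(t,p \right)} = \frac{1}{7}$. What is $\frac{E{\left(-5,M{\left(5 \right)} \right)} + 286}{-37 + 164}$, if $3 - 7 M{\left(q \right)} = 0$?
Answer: $\frac{2003}{889} \approx 2.2531$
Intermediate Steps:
$M{\left(q \right)} = \frac{3}{7}$ ($M{\left(q \right)} = \frac{3}{7} - 0 = \frac{3}{7} + 0 = \frac{3}{7}$)
$E{\left(t,p \right)} = \frac{1}{7}$
$\frac{E{\left(-5,M{\left(5 \right)} \right)} + 286}{-37 + 164} = \frac{\frac{1}{7} + 286}{-37 + 164} = \frac{2003}{7 \cdot 127} = \frac{2003}{7} \cdot \frac{1}{127} = \frac{2003}{889}$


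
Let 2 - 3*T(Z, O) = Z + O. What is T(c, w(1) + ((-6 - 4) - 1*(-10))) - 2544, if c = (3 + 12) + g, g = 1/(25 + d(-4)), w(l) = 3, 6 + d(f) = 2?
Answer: -160609/63 ≈ -2549.3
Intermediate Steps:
d(f) = -4 (d(f) = -6 + 2 = -4)
g = 1/21 (g = 1/(25 - 4) = 1/21 ≈ 0.047619)
c = 316/21 (c = (3 + 12) + 1/21 = 15 + 1/21 = 316/21 ≈ 15.048)
T(Z, O) = 2/3 - O/3 - Z/3 (T(Z, O) = 2/3 - (Z + O)/3 = 2/3 - (O + Z)/3 = 2/3 + (-O/3 - Z/3) = 2/3 - O/3 - Z/3)
T(c, w(1) + ((-6 - 4) - 1*(-10))) - 2544 = (2/3 - (3 + ((-6 - 4) - 1*(-10)))/3 - 1/3*316/21) - 2544 = (2/3 - (3 + (-10 + 10))/3 - 316/63) - 2544 = (2/3 - (3 + 0)/3 - 316/63) - 2544 = (2/3 - 1/3*3 - 316/63) - 2544 = (2/3 - 1 - 316/63) - 2544 = -337/63 - 2544 = -160609/63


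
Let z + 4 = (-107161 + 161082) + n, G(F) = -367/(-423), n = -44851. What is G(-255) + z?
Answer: 3835285/423 ≈ 9066.9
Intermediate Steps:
G(F) = 367/423 (G(F) = -367*(-1/423) = 367/423)
z = 9066 (z = -4 + ((-107161 + 161082) - 44851) = -4 + (53921 - 44851) = -4 + 9070 = 9066)
G(-255) + z = 367/423 + 9066 = 3835285/423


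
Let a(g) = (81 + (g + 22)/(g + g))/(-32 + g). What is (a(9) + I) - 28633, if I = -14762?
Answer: -17967019/414 ≈ -43399.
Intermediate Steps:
a(g) = (81 + (22 + g)/(2*g))/(-32 + g) (a(g) = (81 + (22 + g)/((2*g)))/(-32 + g) = (81 + (22 + g)*(1/(2*g)))/(-32 + g) = (81 + (22 + g)/(2*g))/(-32 + g))
(a(9) + I) - 28633 = ((½)*(22 + 163*9)/(9*(-32 + 9)) - 14762) - 28633 = ((½)*(⅑)*(22 + 1467)/(-23) - 14762) - 28633 = ((½)*(⅑)*(-1/23)*1489 - 14762) - 28633 = (-1489/414 - 14762) - 28633 = -6112957/414 - 28633 = -17967019/414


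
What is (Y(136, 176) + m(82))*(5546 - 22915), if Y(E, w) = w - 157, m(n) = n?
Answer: -1754269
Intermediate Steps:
Y(E, w) = -157 + w
(Y(136, 176) + m(82))*(5546 - 22915) = ((-157 + 176) + 82)*(5546 - 22915) = (19 + 82)*(-17369) = 101*(-17369) = -1754269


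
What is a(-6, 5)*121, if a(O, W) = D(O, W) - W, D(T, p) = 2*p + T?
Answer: -121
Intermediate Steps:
D(T, p) = T + 2*p
a(O, W) = O + W (a(O, W) = (O + 2*W) - W = O + W)
a(-6, 5)*121 = (-6 + 5)*121 = -1*121 = -121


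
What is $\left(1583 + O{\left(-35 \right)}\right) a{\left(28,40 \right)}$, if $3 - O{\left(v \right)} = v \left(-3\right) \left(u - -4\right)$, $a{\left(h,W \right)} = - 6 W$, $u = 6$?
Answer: $-128640$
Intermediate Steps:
$O{\left(v \right)} = 3 + 30 v$ ($O{\left(v \right)} = 3 - v \left(-3\right) \left(6 - -4\right) = 3 - - 3 v \left(6 + 4\right) = 3 - - 3 v 10 = 3 - - 30 v = 3 + 30 v$)
$\left(1583 + O{\left(-35 \right)}\right) a{\left(28,40 \right)} = \left(1583 + \left(3 + 30 \left(-35\right)\right)\right) \left(\left(-6\right) 40\right) = \left(1583 + \left(3 - 1050\right)\right) \left(-240\right) = \left(1583 - 1047\right) \left(-240\right) = 536 \left(-240\right) = -128640$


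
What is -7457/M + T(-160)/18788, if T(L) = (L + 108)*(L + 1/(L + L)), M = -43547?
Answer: 5741945513/9350411840 ≈ 0.61408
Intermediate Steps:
T(L) = (108 + L)*(L + 1/(2*L))
-7457/M + T(-160)/18788 = -7457/(-43547) + (½ + (-160)² + 54/(-160) + 108*(-160))/18788 = -7457*(-1/43547) + (½ + 25600 + 54*(-1/160) - 17280)*(1/18788) = 7457/43547 + (½ + 25600 - 27/80 - 17280)*(1/18788) = 7457/43547 + (665613/80)*(1/18788) = 7457/43547 + 665613/1503040 = 5741945513/9350411840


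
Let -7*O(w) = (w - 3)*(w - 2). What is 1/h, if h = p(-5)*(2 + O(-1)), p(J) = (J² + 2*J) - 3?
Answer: 7/24 ≈ 0.29167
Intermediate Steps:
p(J) = -3 + J² + 2*J
O(w) = -(-3 + w)*(-2 + w)/7 (O(w) = -(w - 3)*(w - 2)/7 = -(-3 + w)*(-2 + w)/7)
h = 24/7 (h = (-3 + (-5)² + 2*(-5))*(2 + (-6/7 - ⅐*(-1)² + (5/7)*(-1))) = (-3 + 25 - 10)*(2 + (-6/7 - ⅐*1 - 5/7)) = 12*(2 + (-6/7 - ⅐ - 5/7)) = 12*(2 - 12/7) = 12*(2/7) = 24/7 ≈ 3.4286)
1/h = 1/(24/7) = 7/24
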